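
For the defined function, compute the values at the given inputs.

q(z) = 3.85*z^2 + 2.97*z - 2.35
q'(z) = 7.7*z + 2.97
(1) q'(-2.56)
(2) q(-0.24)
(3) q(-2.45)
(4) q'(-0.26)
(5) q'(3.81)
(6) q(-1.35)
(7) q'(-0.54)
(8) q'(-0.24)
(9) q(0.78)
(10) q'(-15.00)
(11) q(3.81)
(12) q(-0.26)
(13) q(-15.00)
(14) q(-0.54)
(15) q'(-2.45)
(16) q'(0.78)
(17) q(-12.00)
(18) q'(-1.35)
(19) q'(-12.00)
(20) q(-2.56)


(1) = -16.74
(2) = -2.84
(3) = 13.48
(4) = 0.97
(5) = 32.31
(6) = 0.66
(7) = -1.19
(8) = 1.12
(9) = 2.31
(10) = -112.53
(11) = 64.85
(12) = -2.86
(13) = 819.35
(14) = -2.83
(15) = -15.90
(16) = 8.98
(17) = 516.41
(18) = -7.43
(19) = -89.43
(20) = 15.28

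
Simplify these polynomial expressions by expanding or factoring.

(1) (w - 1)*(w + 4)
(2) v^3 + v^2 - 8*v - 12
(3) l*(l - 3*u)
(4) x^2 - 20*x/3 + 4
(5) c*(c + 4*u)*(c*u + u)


(1) = w^2 + 3*w - 4
(2) = (v - 3)*(v + 2)^2
(3) = l^2 - 3*l*u
(4) = (x - 6)*(x - 2/3)
(5) = c^3*u + 4*c^2*u^2 + c^2*u + 4*c*u^2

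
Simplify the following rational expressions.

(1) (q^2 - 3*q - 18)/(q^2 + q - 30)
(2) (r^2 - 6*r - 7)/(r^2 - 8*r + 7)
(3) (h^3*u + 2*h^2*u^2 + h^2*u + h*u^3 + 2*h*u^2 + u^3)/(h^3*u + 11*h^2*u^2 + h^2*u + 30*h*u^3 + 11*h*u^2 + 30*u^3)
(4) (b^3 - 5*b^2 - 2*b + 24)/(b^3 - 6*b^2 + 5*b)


(1) = (q^2 - 3*q - 18)/(q^2 + q - 30)
(2) = (r + 1)/(r - 1)
(3) = (h^2 + 2*h*u + u^2)/(h^2 + 11*h*u + 30*u^2)
(4) = (b^3 - 5*b^2 - 2*b + 24)/(b^3 - 6*b^2 + 5*b)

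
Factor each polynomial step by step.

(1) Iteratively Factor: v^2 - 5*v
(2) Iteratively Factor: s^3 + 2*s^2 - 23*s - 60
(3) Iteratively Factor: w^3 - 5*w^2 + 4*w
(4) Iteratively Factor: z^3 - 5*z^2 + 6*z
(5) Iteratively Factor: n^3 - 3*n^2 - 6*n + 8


(1) = (v)*(v - 5)
(2) = (s + 3)*(s^2 - s - 20) = (s - 5)*(s + 3)*(s + 4)
(3) = (w)*(w^2 - 5*w + 4) = w*(w - 1)*(w - 4)
(4) = (z - 2)*(z^2 - 3*z) = (z - 3)*(z - 2)*(z)
(5) = (n + 2)*(n^2 - 5*n + 4) = (n - 1)*(n + 2)*(n - 4)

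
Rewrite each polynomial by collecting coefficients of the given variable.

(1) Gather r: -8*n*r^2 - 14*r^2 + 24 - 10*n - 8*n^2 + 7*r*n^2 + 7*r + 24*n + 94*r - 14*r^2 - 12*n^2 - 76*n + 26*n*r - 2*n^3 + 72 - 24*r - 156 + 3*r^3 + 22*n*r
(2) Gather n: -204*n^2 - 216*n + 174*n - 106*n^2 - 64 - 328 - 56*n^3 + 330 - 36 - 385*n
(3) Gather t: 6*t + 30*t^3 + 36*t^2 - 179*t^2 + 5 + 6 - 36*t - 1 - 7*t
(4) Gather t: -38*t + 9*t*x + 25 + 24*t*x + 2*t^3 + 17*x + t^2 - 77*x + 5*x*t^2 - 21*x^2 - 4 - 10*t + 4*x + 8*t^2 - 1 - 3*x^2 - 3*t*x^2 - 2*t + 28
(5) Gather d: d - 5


(1) = -2*n^3 - 20*n^2 - 62*n + 3*r^3 + r^2*(-8*n - 28) + r*(7*n^2 + 48*n + 77) - 60
(2) = -56*n^3 - 310*n^2 - 427*n - 98
(3) = 30*t^3 - 143*t^2 - 37*t + 10
(4) = 2*t^3 + t^2*(5*x + 9) + t*(-3*x^2 + 33*x - 50) - 24*x^2 - 56*x + 48
(5) = d - 5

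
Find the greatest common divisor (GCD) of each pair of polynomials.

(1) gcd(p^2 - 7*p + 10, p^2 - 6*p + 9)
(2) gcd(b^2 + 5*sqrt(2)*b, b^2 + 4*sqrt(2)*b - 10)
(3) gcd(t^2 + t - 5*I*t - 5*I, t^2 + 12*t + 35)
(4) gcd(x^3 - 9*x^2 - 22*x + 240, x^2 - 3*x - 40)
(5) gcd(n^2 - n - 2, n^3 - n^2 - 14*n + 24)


(1) = gcd((p - 5)*(p - 2), (p - 3)^2) = 1
(2) = b + 5*sqrt(2)
(3) = gcd((t + 1)*(t - 5*I), (t + 5)*(t + 7)) = 1
(4) = gcd((x - 8)*(x - 6)*(x + 5), (x - 8)*(x + 5)) = x^2 - 3*x - 40
(5) = gcd((n - 2)*(n + 1), (n - 3)*(n - 2)*(n + 4)) = n - 2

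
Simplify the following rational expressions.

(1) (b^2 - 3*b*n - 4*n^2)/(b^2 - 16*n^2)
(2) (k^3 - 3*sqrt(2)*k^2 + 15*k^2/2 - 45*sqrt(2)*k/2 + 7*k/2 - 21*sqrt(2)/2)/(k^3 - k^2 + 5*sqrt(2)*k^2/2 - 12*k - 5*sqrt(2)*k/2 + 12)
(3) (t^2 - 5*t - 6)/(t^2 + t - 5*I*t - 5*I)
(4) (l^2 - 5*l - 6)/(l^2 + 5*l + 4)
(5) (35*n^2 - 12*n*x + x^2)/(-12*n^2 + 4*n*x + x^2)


(1) = (b + n)/(b + 4*n)
(2) = (4*k^3 + k^2*(30 - 12*sqrt(2)) + k*(14 - 90*sqrt(2)) - 42*sqrt(2))/(4*k^3 + k^2*(-4 + 10*sqrt(2)) + k*(-48 - 10*sqrt(2)) + 48)
(3) = (t - 6)/(t - 5*I)
(4) = (l - 6)/(l + 4)
(5) = (35*n^2 - 12*n*x + x^2)/(-12*n^2 + 4*n*x + x^2)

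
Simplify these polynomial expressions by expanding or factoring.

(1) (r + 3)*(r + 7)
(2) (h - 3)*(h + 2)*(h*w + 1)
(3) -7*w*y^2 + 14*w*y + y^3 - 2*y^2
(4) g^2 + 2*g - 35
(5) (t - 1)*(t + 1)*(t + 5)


(1) = r^2 + 10*r + 21
(2) = h^3*w - h^2*w + h^2 - 6*h*w - h - 6
(3) = y*(-7*w + y)*(y - 2)
(4) = (g - 5)*(g + 7)
(5) = t^3 + 5*t^2 - t - 5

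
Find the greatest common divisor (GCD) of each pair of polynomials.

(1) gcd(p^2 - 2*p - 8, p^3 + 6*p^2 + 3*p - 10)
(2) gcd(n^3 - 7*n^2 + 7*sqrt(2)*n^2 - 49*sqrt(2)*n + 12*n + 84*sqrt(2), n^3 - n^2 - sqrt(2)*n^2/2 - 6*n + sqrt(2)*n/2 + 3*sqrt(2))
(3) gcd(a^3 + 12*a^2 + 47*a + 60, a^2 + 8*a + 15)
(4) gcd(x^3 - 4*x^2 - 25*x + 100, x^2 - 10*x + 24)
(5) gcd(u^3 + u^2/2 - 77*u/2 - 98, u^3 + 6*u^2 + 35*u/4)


(1) = p + 2
(2) = gcd((n - 4)*(n - 3)*(n + 7*sqrt(2)), (n - 3)*(n + 2)*(n - sqrt(2)/2)) = n - 3
(3) = a^2 + 8*a + 15
(4) = x - 4
(5) = u + 7/2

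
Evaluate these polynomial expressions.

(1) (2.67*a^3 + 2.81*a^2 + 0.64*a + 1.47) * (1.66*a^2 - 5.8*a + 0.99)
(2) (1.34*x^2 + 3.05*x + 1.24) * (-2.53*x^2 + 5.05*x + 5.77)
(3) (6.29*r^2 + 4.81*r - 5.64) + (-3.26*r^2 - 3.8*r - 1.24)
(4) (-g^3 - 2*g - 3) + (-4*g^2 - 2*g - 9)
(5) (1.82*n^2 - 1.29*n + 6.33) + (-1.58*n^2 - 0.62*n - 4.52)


(1) = 4.4322*a^5 - 10.8214*a^4 - 12.5923*a^3 + 1.5101*a^2 - 7.8924*a + 1.4553
(2) = -3.3902*x^4 - 0.9495*x^3 + 19.9971*x^2 + 23.8605*x + 7.1548
(3) = 3.03*r^2 + 1.01*r - 6.88
(4) = -g^3 - 4*g^2 - 4*g - 12
(5) = 0.24*n^2 - 1.91*n + 1.81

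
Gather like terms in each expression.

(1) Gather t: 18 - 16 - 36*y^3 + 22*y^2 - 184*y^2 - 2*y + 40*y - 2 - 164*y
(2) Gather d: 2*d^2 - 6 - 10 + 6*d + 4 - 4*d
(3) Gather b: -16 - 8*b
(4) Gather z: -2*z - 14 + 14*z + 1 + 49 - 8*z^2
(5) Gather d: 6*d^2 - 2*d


(1) = -36*y^3 - 162*y^2 - 126*y
(2) = 2*d^2 + 2*d - 12
(3) = -8*b - 16
(4) = -8*z^2 + 12*z + 36
(5) = 6*d^2 - 2*d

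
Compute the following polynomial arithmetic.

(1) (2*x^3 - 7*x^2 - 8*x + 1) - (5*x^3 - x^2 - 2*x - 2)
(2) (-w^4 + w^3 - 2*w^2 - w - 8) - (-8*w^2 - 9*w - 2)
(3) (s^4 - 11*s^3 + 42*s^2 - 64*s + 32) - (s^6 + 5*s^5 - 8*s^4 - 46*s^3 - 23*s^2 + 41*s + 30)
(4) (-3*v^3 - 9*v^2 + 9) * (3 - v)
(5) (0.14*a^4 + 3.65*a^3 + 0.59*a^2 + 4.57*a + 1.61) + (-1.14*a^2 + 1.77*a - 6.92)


(1) = -3*x^3 - 6*x^2 - 6*x + 3
(2) = -w^4 + w^3 + 6*w^2 + 8*w - 6
(3) = -s^6 - 5*s^5 + 9*s^4 + 35*s^3 + 65*s^2 - 105*s + 2
(4) = 3*v^4 - 27*v^2 - 9*v + 27
(5) = 0.14*a^4 + 3.65*a^3 - 0.55*a^2 + 6.34*a - 5.31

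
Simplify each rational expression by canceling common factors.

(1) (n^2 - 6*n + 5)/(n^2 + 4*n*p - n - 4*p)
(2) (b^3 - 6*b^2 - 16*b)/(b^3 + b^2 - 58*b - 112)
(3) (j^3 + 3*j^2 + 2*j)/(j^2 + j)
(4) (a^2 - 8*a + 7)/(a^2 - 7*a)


(1) = (n - 5)/(n + 4*p)
(2) = b/(b + 7)
(3) = j + 2
(4) = (a - 1)/a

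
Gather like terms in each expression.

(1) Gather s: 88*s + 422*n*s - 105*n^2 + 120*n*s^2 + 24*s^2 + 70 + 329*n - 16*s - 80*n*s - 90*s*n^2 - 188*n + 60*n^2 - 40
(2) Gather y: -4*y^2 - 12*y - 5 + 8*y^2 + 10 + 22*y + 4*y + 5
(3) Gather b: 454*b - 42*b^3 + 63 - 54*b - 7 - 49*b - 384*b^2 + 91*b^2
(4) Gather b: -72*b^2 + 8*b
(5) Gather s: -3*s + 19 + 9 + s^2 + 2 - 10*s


(1) = -45*n^2 + 141*n + s^2*(120*n + 24) + s*(-90*n^2 + 342*n + 72) + 30
(2) = 4*y^2 + 14*y + 10
(3) = -42*b^3 - 293*b^2 + 351*b + 56
(4) = -72*b^2 + 8*b
(5) = s^2 - 13*s + 30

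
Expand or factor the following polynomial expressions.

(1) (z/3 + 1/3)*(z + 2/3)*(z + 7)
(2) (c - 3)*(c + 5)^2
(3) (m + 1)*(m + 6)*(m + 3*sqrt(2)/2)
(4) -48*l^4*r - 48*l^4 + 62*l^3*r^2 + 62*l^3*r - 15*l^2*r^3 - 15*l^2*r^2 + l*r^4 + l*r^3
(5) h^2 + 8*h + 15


(1) = z^3/3 + 26*z^2/9 + 37*z/9 + 14/9
(2) = c^3 + 7*c^2 - 5*c - 75
(3) = m^3 + 3*sqrt(2)*m^2/2 + 7*m^2 + 6*m + 21*sqrt(2)*m/2 + 9*sqrt(2)
(4) = (-8*l + r)*(-6*l + r)*(-l + r)*(l*r + l)
(5) = (h + 3)*(h + 5)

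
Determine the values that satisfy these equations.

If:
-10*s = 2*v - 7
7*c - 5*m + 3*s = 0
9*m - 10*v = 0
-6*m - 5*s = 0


Then:
c = -43/51
m = -35/51
s = 14/17
v = -21/34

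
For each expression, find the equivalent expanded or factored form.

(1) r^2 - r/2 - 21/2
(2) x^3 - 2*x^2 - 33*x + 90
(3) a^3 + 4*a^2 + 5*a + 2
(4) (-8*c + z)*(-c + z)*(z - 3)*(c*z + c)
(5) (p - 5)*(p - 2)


(1) = (r - 7/2)*(r + 3)
(2) = (x - 5)*(x - 3)*(x + 6)
(3) = (a + 1)^2*(a + 2)
(4) = 8*c^3*z^2 - 16*c^3*z - 24*c^3 - 9*c^2*z^3 + 18*c^2*z^2 + 27*c^2*z + c*z^4 - 2*c*z^3 - 3*c*z^2
(5) = p^2 - 7*p + 10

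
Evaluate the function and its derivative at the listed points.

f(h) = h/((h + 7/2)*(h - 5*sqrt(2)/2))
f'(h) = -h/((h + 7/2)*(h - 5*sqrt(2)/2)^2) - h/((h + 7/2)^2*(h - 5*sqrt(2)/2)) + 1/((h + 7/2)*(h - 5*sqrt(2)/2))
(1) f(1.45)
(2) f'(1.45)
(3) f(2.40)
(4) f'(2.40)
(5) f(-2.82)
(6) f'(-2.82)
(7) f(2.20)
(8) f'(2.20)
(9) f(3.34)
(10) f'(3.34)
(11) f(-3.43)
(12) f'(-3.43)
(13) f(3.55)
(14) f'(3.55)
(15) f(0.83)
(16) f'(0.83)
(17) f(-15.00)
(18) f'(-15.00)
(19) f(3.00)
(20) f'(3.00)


(1) = -0.14
(2) = -0.14
(3) = -0.36
(4) = -0.40
(5) = 0.65
(6) = -1.09
(7) = -0.29
(8) = -0.30
(9) = -2.50
(10) = -13.15
(11) = 7.03
(12) = -101.54
(13) = 34.81
(14) = -2401.36
(15) = -0.07
(16) = -0.10
(17) = -0.07
(18) = -0.01
(19) = -0.86
(20) = -1.76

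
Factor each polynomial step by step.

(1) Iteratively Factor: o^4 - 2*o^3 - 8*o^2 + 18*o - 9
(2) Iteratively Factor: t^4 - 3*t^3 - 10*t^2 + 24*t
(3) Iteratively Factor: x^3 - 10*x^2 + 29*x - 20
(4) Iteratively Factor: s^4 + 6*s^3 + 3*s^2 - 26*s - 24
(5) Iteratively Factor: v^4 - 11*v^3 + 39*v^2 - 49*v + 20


(1) = (o + 3)*(o^3 - 5*o^2 + 7*o - 3) = (o - 1)*(o + 3)*(o^2 - 4*o + 3) = (o - 1)^2*(o + 3)*(o - 3)
(2) = (t + 3)*(t^3 - 6*t^2 + 8*t) = t*(t + 3)*(t^2 - 6*t + 8) = t*(t - 4)*(t + 3)*(t - 2)
(3) = (x - 1)*(x^2 - 9*x + 20) = (x - 5)*(x - 1)*(x - 4)
(4) = (s + 3)*(s^3 + 3*s^2 - 6*s - 8) = (s + 3)*(s + 4)*(s^2 - s - 2) = (s + 1)*(s + 3)*(s + 4)*(s - 2)
(5) = (v - 1)*(v^3 - 10*v^2 + 29*v - 20) = (v - 4)*(v - 1)*(v^2 - 6*v + 5) = (v - 4)*(v - 1)^2*(v - 5)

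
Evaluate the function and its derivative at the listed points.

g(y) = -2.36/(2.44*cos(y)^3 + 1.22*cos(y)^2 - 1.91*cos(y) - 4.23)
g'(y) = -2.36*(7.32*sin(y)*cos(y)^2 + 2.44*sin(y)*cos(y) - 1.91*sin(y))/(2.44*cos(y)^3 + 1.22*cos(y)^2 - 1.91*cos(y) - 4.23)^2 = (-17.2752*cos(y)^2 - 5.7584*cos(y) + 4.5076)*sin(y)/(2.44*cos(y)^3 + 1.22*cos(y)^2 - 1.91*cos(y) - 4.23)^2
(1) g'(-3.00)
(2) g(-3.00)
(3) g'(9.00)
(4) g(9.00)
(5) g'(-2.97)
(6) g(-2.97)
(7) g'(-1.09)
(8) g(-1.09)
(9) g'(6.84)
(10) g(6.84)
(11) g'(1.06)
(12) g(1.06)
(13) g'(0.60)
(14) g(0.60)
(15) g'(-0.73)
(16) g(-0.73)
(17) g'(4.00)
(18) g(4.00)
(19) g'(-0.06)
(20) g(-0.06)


(1) = 0.08
(2) = 0.67
(3) = -0.17
(4) = 0.71
(5) = 0.09
(6) = 0.67
(7) = 0.08
(8) = 0.51
(9) = -0.56
(10) = 0.68
(11) = -0.10
(12) = 0.51
(13) = -0.52
(14) = 0.65
(15) = 0.40
(16) = 0.60
(17) = -0.07
(18) = 0.75
(19) = 0.18
(20) = 0.95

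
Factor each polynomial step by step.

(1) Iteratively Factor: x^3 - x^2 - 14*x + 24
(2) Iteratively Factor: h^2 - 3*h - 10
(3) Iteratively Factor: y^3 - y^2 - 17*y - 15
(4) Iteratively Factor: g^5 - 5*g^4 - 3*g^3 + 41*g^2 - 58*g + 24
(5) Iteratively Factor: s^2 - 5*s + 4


(1) = (x + 4)*(x^2 - 5*x + 6) = (x - 2)*(x + 4)*(x - 3)
(2) = (h - 5)*(h + 2)
(3) = (y + 1)*(y^2 - 2*y - 15) = (y + 1)*(y + 3)*(y - 5)
(4) = (g - 2)*(g^4 - 3*g^3 - 9*g^2 + 23*g - 12) = (g - 4)*(g - 2)*(g^3 + g^2 - 5*g + 3) = (g - 4)*(g - 2)*(g - 1)*(g^2 + 2*g - 3) = (g - 4)*(g - 2)*(g - 1)^2*(g + 3)
(5) = (s - 1)*(s - 4)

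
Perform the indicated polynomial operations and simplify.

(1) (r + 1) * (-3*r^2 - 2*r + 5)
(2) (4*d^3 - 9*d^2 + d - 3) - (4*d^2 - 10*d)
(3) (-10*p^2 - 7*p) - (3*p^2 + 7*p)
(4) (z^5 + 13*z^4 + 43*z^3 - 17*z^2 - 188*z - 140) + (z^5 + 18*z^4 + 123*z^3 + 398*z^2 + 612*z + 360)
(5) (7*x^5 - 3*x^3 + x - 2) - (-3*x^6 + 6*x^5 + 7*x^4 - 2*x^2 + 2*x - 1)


(1) = -3*r^3 - 5*r^2 + 3*r + 5
(2) = 4*d^3 - 13*d^2 + 11*d - 3
(3) = -13*p^2 - 14*p
(4) = 2*z^5 + 31*z^4 + 166*z^3 + 381*z^2 + 424*z + 220
(5) = 3*x^6 + x^5 - 7*x^4 - 3*x^3 + 2*x^2 - x - 1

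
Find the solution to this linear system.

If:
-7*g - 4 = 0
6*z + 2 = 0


Then:
g = -4/7
z = -1/3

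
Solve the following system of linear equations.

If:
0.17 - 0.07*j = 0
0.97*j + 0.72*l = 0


Then:
j = 2.43
l = -3.27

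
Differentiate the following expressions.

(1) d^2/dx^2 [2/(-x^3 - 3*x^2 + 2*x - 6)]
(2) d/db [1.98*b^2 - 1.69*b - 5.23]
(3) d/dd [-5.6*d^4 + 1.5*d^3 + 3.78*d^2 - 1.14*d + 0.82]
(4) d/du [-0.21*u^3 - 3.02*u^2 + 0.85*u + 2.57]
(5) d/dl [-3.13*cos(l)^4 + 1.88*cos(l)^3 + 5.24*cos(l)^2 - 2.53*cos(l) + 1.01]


(1) = 4*(3*(x + 1)*(x^3 + 3*x^2 - 2*x + 6) - (3*x^2 + 6*x - 2)^2)/(x^3 + 3*x^2 - 2*x + 6)^3
(2) = 3.96*b - 1.69
(3) = -22.4*d^3 + 4.5*d^2 + 7.56*d - 1.14
(4) = -0.63*u^2 - 6.04*u + 0.85
(5) = (12.52*cos(l)^3 - 5.64*cos(l)^2 - 10.48*cos(l) + 2.53)*sin(l)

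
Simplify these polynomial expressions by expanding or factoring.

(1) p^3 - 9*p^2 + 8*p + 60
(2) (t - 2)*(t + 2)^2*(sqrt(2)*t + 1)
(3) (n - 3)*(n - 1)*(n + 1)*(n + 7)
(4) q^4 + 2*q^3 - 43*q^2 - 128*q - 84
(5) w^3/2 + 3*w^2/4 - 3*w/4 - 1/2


(1) = (p - 6)*(p - 5)*(p + 2)
(2) = sqrt(2)*t^4 + t^3 + 2*sqrt(2)*t^3 - 4*sqrt(2)*t^2 + 2*t^2 - 8*sqrt(2)*t - 4*t - 8
(3) = n^4 + 4*n^3 - 22*n^2 - 4*n + 21
(4) = (q - 7)*(q + 1)*(q + 2)*(q + 6)
(5) = (w/2 + 1)*(w - 1)*(w + 1/2)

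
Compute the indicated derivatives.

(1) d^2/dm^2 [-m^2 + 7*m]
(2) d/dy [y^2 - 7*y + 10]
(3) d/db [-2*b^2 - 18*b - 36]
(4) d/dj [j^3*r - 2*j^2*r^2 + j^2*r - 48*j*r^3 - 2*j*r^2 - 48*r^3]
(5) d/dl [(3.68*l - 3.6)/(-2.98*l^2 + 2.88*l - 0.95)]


(1) = -2
(2) = 2*y - 7
(3) = -4*b - 18
(4) = r*(3*j^2 - 4*j*r + 2*j - 48*r^2 - 2*r)
(5) = (10.9664*l^2 - 21.456*l + 6.872)/(8.8804*l^4 - 17.1648*l^3 + 13.9564*l^2 - 5.472*l + 0.9025)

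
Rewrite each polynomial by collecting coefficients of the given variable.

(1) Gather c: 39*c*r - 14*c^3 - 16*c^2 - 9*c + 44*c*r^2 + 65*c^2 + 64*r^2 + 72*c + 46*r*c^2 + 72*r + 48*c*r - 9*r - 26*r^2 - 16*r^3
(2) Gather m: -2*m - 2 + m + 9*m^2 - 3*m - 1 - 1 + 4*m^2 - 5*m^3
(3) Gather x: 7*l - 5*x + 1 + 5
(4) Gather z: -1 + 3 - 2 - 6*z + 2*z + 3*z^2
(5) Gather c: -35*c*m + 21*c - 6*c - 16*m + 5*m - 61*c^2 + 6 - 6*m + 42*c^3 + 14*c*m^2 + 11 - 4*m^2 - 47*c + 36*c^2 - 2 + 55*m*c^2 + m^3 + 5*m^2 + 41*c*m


(1) = -14*c^3 + c^2*(46*r + 49) + c*(44*r^2 + 87*r + 63) - 16*r^3 + 38*r^2 + 63*r
(2) = -5*m^3 + 13*m^2 - 4*m - 4
(3) = 7*l - 5*x + 6
(4) = 3*z^2 - 4*z
(5) = 42*c^3 + c^2*(55*m - 25) + c*(14*m^2 + 6*m - 32) + m^3 + m^2 - 17*m + 15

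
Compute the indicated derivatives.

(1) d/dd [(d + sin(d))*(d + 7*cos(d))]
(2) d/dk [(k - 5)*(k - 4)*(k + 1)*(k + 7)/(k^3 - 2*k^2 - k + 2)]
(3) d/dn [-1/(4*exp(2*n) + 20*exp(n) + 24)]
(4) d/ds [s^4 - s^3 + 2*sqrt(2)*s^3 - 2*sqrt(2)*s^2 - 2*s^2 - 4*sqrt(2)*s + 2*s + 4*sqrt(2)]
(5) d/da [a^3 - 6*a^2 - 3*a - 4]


(1) = -(d + sin(d))*(7*sin(d) - 1) + (d + 7*cos(d))*(cos(d) + 1)
(2) = (k^4 - 6*k^3 + 55*k^2 - 288*k + 334)/(k^4 - 6*k^3 + 13*k^2 - 12*k + 4)
(3) = (2*exp(n) + 5)*exp(n)/(4*(exp(2*n) + 5*exp(n) + 6)^2)
(4) = 4*s^3 - 3*s^2 + 6*sqrt(2)*s^2 - 4*sqrt(2)*s - 4*s - 4*sqrt(2) + 2
(5) = 3*a^2 - 12*a - 3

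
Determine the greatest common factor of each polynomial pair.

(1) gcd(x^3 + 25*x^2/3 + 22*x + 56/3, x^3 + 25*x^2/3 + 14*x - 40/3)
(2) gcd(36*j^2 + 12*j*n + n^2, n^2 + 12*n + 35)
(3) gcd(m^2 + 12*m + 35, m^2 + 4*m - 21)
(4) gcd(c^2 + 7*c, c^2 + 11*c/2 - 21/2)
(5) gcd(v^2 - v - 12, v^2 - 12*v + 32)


(1) = gcd((x + 2)*(x + 7/3)*(x + 4), (x - 2/3)*(x + 4)*(x + 5)) = x + 4
(2) = gcd((6*j + n)^2, (n + 5)*(n + 7)) = 1
(3) = m + 7
(4) = gcd(c*(c + 7), (c - 3/2)*(c + 7)) = c + 7
(5) = v - 4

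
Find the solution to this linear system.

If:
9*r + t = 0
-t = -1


Then:
r = -1/9
t = 1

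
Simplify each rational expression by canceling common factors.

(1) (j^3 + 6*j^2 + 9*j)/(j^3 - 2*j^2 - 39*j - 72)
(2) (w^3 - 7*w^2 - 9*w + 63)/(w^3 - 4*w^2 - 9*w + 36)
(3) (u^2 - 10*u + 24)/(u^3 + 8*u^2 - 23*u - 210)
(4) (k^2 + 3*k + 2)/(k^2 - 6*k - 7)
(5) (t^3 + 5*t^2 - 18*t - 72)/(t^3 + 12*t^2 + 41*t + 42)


(1) = j/(j - 8)
(2) = (w - 7)/(w - 4)
(3) = (u^2 - 10*u + 24)/(u^3 + 8*u^2 - 23*u - 210)
(4) = (k + 2)/(k - 7)
(5) = (t^2 + 2*t - 24)/(t^2 + 9*t + 14)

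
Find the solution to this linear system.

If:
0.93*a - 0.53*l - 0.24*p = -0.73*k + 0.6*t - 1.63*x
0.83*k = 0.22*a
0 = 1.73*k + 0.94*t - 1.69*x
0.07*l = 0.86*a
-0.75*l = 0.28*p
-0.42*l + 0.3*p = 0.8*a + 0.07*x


Then:
a = 0.00
k = 0.00
l = 0.00
p = 0.00
t = 0.00
x = 0.00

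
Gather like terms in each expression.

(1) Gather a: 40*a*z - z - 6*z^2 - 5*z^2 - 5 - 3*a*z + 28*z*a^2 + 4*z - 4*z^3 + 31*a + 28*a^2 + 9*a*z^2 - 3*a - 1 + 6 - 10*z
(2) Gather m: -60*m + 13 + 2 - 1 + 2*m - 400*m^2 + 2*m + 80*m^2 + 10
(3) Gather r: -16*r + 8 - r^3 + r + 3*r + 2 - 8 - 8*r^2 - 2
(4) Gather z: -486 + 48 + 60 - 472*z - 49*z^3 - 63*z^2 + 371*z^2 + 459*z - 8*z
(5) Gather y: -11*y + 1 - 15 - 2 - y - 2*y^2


(1) = a^2*(28*z + 28) + a*(9*z^2 + 37*z + 28) - 4*z^3 - 11*z^2 - 7*z
(2) = -320*m^2 - 56*m + 24
(3) = -r^3 - 8*r^2 - 12*r
(4) = -49*z^3 + 308*z^2 - 21*z - 378
(5) = -2*y^2 - 12*y - 16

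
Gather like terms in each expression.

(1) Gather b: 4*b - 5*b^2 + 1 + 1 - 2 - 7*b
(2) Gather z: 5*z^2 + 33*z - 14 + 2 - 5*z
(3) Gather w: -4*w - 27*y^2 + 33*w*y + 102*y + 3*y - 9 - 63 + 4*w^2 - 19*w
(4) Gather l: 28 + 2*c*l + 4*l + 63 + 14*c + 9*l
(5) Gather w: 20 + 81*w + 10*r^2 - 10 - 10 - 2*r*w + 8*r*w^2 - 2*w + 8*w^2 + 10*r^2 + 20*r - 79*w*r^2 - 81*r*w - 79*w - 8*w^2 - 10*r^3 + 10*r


(1) = -5*b^2 - 3*b
(2) = 5*z^2 + 28*z - 12
(3) = 4*w^2 + w*(33*y - 23) - 27*y^2 + 105*y - 72
(4) = 14*c + l*(2*c + 13) + 91
(5) = -10*r^3 + 20*r^2 + 8*r*w^2 + 30*r + w*(-79*r^2 - 83*r)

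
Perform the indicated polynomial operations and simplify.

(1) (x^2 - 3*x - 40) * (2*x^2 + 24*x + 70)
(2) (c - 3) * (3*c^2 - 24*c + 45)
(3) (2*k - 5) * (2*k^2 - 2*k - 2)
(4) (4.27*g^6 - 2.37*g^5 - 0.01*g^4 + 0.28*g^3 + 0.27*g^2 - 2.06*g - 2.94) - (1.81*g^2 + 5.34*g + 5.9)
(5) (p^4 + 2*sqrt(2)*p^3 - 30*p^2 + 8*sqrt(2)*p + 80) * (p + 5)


(1) = 2*x^4 + 18*x^3 - 82*x^2 - 1170*x - 2800
(2) = 3*c^3 - 33*c^2 + 117*c - 135
(3) = 4*k^3 - 14*k^2 + 6*k + 10
(4) = 4.27*g^6 - 2.37*g^5 - 0.01*g^4 + 0.28*g^3 - 1.54*g^2 - 7.4*g - 8.84
(5) = p^5 + 2*sqrt(2)*p^4 + 5*p^4 - 30*p^3 + 10*sqrt(2)*p^3 - 150*p^2 + 8*sqrt(2)*p^2 + 40*sqrt(2)*p + 80*p + 400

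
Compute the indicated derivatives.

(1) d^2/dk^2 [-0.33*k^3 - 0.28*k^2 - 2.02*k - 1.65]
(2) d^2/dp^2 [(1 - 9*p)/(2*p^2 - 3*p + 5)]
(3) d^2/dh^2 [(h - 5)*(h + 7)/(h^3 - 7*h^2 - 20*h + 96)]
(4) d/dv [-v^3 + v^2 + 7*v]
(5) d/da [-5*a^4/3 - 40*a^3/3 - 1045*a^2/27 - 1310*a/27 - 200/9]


(1) = -1.98*k - 0.56
(2) = 2*(-(4*p - 3)^2*(9*p - 1) + (54*p - 29)*(2*p^2 - 3*p + 5))/(2*p^2 - 3*p + 5)^3
(3) = 2*(h^6 + 6*h^5 - 192*h^4 + 1286*h^3 - 2181*h^2 - 588*h - 24464)/(h^9 - 21*h^8 + 87*h^7 + 785*h^6 - 5772*h^5 - 5808*h^4 + 100288*h^3 - 78336*h^2 - 552960*h + 884736)
(4) = -3*v^2 + 2*v + 7
(5) = -20*a^3/3 - 40*a^2 - 2090*a/27 - 1310/27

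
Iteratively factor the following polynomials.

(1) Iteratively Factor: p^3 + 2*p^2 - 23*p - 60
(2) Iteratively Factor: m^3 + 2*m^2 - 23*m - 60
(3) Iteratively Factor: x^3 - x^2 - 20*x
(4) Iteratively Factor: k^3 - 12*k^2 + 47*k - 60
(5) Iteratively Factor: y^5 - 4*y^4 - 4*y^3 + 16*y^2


(1) = (p + 3)*(p^2 - p - 20) = (p - 5)*(p + 3)*(p + 4)
(2) = (m - 5)*(m^2 + 7*m + 12) = (m - 5)*(m + 3)*(m + 4)
(3) = (x + 4)*(x^2 - 5*x) = (x - 5)*(x + 4)*(x)
(4) = (k - 5)*(k^2 - 7*k + 12) = (k - 5)*(k - 4)*(k - 3)
(5) = (y - 2)*(y^4 - 2*y^3 - 8*y^2) = y*(y - 2)*(y^3 - 2*y^2 - 8*y) = y*(y - 2)*(y + 2)*(y^2 - 4*y) = y^2*(y - 2)*(y + 2)*(y - 4)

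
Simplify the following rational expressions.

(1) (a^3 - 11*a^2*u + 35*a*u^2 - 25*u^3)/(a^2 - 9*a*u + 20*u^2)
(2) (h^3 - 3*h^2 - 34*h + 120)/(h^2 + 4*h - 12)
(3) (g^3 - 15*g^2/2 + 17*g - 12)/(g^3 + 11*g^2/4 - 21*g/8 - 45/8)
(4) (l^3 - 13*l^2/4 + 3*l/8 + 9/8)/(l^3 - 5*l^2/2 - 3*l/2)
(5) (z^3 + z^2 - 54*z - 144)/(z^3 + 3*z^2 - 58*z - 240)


(1) = (-a^2 + 6*a*u - 5*u^2)/(-a + 4*u)
(2) = (h^2 - 9*h + 20)/(h - 2)
(3) = (4*g^2 - 24*g + 32)/(4*g^2 + 17*g + 15)
(4) = (4*l - 3)/(4*l)
(5) = (z + 3)/(z + 5)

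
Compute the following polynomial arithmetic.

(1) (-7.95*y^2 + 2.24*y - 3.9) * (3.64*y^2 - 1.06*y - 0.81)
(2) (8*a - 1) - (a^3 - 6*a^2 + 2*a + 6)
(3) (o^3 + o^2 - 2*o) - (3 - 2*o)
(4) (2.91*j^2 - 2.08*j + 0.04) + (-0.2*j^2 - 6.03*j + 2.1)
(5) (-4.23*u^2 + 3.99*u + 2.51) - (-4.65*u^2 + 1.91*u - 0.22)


(1) = -28.938*y^4 + 16.5806*y^3 - 10.1309*y^2 + 2.3196*y + 3.159
(2) = -a^3 + 6*a^2 + 6*a - 7
(3) = o^3 + o^2 - 3
(4) = 2.71*j^2 - 8.11*j + 2.14
(5) = 0.42*u^2 + 2.08*u + 2.73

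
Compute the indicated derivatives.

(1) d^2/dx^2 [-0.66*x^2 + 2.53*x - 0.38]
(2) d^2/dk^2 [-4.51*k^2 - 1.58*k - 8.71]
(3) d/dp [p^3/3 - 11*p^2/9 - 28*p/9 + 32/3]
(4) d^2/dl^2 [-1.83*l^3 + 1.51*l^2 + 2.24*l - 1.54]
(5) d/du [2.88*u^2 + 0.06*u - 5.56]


(1) = -1.32000000000000
(2) = -9.02000000000000
(3) = p^2 - 22*p/9 - 28/9
(4) = 3.02 - 10.98*l
(5) = 5.76*u + 0.06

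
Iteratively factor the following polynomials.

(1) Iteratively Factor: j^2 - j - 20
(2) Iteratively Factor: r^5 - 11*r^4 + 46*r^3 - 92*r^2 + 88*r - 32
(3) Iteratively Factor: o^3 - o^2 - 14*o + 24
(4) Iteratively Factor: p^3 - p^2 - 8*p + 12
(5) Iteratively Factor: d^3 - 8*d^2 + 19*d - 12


(1) = (j + 4)*(j - 5)
(2) = (r - 1)*(r^4 - 10*r^3 + 36*r^2 - 56*r + 32) = (r - 2)*(r - 1)*(r^3 - 8*r^2 + 20*r - 16) = (r - 2)^2*(r - 1)*(r^2 - 6*r + 8) = (r - 2)^3*(r - 1)*(r - 4)
(3) = (o - 3)*(o^2 + 2*o - 8) = (o - 3)*(o + 4)*(o - 2)
(4) = (p + 3)*(p^2 - 4*p + 4) = (p - 2)*(p + 3)*(p - 2)
(5) = (d - 1)*(d^2 - 7*d + 12) = (d - 3)*(d - 1)*(d - 4)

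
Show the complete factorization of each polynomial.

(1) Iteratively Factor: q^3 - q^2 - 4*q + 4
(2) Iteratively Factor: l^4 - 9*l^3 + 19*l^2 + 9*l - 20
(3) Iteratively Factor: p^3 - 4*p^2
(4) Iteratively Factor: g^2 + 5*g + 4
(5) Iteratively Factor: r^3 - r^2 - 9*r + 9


(1) = (q - 2)*(q^2 + q - 2) = (q - 2)*(q - 1)*(q + 2)
(2) = (l - 4)*(l^3 - 5*l^2 - l + 5) = (l - 5)*(l - 4)*(l^2 - 1) = (l - 5)*(l - 4)*(l + 1)*(l - 1)
(3) = (p)*(p^2 - 4*p) = p*(p - 4)*(p)
(4) = (g + 4)*(g + 1)
(5) = (r - 1)*(r^2 - 9) = (r - 3)*(r - 1)*(r + 3)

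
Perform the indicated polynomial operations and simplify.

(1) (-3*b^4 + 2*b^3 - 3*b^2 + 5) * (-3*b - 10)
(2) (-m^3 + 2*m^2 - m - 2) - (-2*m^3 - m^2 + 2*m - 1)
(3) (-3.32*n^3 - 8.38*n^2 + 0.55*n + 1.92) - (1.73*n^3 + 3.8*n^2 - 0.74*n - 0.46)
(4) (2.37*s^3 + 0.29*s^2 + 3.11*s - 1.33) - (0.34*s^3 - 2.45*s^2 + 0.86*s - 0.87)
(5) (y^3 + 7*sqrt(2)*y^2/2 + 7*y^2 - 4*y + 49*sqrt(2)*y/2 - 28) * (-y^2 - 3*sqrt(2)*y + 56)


(1) = 9*b^5 + 24*b^4 - 11*b^3 + 30*b^2 - 15*b - 50
(2) = m^3 + 3*m^2 - 3*m - 1
(3) = -5.05*n^3 - 12.18*n^2 + 1.29*n + 2.38
(4) = 2.03*s^3 + 2.74*s^2 + 2.25*s - 0.46
(5) = -y^5 - 13*sqrt(2)*y^4/2 - 7*y^4 - 91*sqrt(2)*y^3/2 + 39*y^3 + 273*y^2 + 208*sqrt(2)*y^2 - 224*y + 1456*sqrt(2)*y - 1568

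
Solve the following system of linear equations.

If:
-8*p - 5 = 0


Then:
p = -5/8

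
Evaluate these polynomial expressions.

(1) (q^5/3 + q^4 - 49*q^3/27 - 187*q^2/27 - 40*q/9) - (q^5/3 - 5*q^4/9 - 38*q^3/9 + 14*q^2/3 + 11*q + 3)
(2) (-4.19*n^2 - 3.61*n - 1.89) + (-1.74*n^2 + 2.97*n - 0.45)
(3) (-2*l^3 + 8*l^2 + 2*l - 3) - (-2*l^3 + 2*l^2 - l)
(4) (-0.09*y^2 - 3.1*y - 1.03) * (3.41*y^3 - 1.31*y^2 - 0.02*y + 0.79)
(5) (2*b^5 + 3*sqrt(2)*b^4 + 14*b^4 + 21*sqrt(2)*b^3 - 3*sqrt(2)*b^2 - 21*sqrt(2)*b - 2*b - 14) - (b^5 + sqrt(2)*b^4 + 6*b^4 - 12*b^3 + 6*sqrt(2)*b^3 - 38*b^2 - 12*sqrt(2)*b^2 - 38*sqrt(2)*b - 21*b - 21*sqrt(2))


(1) = 14*q^4/9 + 65*q^3/27 - 313*q^2/27 - 139*q/9 - 3
(2) = -5.93*n^2 - 0.64*n - 2.34
(3) = 6*l^2 + 3*l - 3
(4) = -0.3069*y^5 - 10.4531*y^4 + 0.5505*y^3 + 1.3402*y^2 - 2.4284*y - 0.8137
(5) = b^5 + 2*sqrt(2)*b^4 + 8*b^4 + 12*b^3 + 15*sqrt(2)*b^3 + 9*sqrt(2)*b^2 + 38*b^2 + 19*b + 17*sqrt(2)*b - 14 + 21*sqrt(2)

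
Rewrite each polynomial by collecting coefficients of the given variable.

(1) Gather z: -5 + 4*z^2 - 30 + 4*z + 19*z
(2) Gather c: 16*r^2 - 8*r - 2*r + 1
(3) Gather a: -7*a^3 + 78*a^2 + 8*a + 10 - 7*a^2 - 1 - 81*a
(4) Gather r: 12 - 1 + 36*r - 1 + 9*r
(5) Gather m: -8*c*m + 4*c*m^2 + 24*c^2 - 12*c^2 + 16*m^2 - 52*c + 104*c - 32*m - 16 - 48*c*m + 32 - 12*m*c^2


(1) = 4*z^2 + 23*z - 35
(2) = 16*r^2 - 10*r + 1
(3) = -7*a^3 + 71*a^2 - 73*a + 9
(4) = 45*r + 10
(5) = 12*c^2 + 52*c + m^2*(4*c + 16) + m*(-12*c^2 - 56*c - 32) + 16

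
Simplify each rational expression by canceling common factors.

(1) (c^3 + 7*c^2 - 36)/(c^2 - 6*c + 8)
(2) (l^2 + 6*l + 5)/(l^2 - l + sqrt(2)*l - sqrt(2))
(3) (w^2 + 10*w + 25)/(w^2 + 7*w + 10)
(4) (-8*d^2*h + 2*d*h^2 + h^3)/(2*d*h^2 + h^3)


(1) = (c^2 + 9*c + 18)/(c - 4)
(2) = (l^2 + 6*l + 5)/(l^2 + l*(-1 + sqrt(2)) - sqrt(2))
(3) = (w + 5)/(w + 2)
(4) = (-8*d^2 + 2*d*h + h^2)/(2*d*h + h^2)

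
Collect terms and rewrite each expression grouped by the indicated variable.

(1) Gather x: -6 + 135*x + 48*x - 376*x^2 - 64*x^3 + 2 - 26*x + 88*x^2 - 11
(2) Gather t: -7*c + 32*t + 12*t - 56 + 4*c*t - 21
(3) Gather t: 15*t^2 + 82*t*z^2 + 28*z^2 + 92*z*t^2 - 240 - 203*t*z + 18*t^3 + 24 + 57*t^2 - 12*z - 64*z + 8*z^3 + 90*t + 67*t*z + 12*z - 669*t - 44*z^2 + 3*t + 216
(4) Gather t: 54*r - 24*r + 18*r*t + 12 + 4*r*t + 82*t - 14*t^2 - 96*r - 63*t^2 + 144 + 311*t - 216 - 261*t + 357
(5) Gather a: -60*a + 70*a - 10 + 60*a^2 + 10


(1) = -64*x^3 - 288*x^2 + 157*x - 15
(2) = -7*c + t*(4*c + 44) - 77
(3) = 18*t^3 + t^2*(92*z + 72) + t*(82*z^2 - 136*z - 576) + 8*z^3 - 16*z^2 - 64*z
(4) = -66*r - 77*t^2 + t*(22*r + 132) + 297
(5) = 60*a^2 + 10*a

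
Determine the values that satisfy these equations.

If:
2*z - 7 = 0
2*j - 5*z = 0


Then:
j = 35/4
z = 7/2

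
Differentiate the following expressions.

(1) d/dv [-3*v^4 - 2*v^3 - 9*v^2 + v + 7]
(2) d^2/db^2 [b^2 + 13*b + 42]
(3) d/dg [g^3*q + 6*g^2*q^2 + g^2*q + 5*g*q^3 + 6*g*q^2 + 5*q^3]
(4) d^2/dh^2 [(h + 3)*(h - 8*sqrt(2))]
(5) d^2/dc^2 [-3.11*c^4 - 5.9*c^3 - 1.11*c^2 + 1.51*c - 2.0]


(1) = -12*v^3 - 6*v^2 - 18*v + 1
(2) = 2
(3) = q*(3*g^2 + 12*g*q + 2*g + 5*q^2 + 6*q)
(4) = 2
(5) = -37.32*c^2 - 35.4*c - 2.22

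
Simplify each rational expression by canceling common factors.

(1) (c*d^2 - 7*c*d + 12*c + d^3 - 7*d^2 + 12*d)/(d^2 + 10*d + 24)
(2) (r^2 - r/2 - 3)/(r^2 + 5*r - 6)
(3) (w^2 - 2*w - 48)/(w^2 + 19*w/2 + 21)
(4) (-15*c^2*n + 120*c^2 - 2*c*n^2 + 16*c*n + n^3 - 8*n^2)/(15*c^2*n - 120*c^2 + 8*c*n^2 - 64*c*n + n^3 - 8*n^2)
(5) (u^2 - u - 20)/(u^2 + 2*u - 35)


(1) = (c*d^2 - 7*c*d + 12*c + d^3 - 7*d^2 + 12*d)/(d^2 + 10*d + 24)
(2) = (2*r^2 - r - 6)/(2*r^2 + 10*r - 12)
(3) = (2*w - 16)/(2*w + 7)
(4) = (-5*c + n)/(5*c + n)
(5) = (u + 4)/(u + 7)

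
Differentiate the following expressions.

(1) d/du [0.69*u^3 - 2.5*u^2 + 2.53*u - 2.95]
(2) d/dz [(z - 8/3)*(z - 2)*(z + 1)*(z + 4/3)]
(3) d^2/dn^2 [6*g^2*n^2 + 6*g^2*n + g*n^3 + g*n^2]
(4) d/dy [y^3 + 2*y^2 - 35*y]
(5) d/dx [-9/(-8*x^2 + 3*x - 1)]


(1) = 2.07*u^2 - 5.0*u + 2.53
(2) = 4*z^3 - 7*z^2 - 76*z/9 + 56/9
(3) = 2*g*(6*g + 3*n + 1)
(4) = 3*y^2 + 4*y - 35
(5) = 9*(3 - 16*x)/(8*x^2 - 3*x + 1)^2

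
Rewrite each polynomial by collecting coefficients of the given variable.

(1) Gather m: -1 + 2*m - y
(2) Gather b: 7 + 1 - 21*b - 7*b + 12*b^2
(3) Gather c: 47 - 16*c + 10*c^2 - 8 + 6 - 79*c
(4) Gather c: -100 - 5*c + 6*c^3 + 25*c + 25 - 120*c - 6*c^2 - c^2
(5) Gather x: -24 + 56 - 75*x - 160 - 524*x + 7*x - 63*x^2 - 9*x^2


(1) = 2*m - y - 1
(2) = 12*b^2 - 28*b + 8
(3) = 10*c^2 - 95*c + 45
(4) = 6*c^3 - 7*c^2 - 100*c - 75
(5) = -72*x^2 - 592*x - 128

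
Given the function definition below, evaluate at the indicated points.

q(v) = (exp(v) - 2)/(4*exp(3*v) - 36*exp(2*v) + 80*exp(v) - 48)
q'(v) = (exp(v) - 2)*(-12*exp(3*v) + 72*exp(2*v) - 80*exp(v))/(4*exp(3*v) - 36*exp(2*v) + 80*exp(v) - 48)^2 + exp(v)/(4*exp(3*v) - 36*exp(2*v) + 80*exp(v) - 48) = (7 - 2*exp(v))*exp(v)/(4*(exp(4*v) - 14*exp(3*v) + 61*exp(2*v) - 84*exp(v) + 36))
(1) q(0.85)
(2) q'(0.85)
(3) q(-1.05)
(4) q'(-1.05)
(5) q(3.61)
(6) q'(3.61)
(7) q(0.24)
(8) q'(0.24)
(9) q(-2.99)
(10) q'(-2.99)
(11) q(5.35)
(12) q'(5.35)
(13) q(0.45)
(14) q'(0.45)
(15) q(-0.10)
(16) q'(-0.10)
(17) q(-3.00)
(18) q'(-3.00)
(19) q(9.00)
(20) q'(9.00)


(1) = -0.05
(2) = 0.06
(3) = 0.07
(4) = 0.04
(5) = 0.00
(6) = -0.00
(7) = -0.19
(8) = 0.86
(9) = 0.04
(10) = 0.00
(11) = 0.00
(12) = -0.00
(13) = -0.10
(14) = 0.24
(15) = 0.52
(16) = 4.99
(17) = 0.04
(18) = 0.00
(19) = 0.00
(20) = -0.00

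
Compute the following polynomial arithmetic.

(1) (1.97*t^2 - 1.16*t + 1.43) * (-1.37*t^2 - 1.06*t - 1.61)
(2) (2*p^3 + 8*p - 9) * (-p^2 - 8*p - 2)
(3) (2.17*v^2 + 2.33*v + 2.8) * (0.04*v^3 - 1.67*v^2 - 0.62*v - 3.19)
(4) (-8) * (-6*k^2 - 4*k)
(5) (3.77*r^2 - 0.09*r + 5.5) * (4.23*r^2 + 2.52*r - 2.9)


(1) = -2.6989*t^4 - 0.499*t^3 - 3.9012*t^2 + 0.3518*t - 2.3023
(2) = -2*p^5 - 16*p^4 - 12*p^3 - 55*p^2 + 56*p + 18
(3) = 0.0868*v^5 - 3.5307*v^4 - 5.1245*v^3 - 13.0429*v^2 - 9.1687*v - 8.932
(4) = 48*k^2 + 32*k
(5) = 15.9471*r^4 + 9.1197*r^3 + 12.1052*r^2 + 14.121*r - 15.95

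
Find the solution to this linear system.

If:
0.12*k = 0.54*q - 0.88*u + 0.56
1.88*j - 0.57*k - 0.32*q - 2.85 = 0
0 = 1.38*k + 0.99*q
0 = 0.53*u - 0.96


Then:
j = 1.44
k = -1.18
q = 1.65
u = 1.81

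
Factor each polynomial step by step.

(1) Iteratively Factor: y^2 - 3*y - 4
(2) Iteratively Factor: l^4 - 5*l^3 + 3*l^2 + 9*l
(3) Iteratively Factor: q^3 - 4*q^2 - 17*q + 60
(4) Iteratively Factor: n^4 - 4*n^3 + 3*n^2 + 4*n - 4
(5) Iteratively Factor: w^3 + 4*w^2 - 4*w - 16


(1) = (y + 1)*(y - 4)
(2) = (l - 3)*(l^3 - 2*l^2 - 3*l) = (l - 3)*(l + 1)*(l^2 - 3*l) = (l - 3)^2*(l + 1)*(l)
(3) = (q + 4)*(q^2 - 8*q + 15) = (q - 3)*(q + 4)*(q - 5)
(4) = (n - 2)*(n^3 - 2*n^2 - n + 2) = (n - 2)*(n + 1)*(n^2 - 3*n + 2) = (n - 2)*(n - 1)*(n + 1)*(n - 2)
(5) = (w + 2)*(w^2 + 2*w - 8) = (w - 2)*(w + 2)*(w + 4)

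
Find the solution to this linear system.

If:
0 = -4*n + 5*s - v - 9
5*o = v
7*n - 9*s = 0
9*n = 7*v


Then:
n = -567/88
o = -729/440
s = -441/88
v = -729/88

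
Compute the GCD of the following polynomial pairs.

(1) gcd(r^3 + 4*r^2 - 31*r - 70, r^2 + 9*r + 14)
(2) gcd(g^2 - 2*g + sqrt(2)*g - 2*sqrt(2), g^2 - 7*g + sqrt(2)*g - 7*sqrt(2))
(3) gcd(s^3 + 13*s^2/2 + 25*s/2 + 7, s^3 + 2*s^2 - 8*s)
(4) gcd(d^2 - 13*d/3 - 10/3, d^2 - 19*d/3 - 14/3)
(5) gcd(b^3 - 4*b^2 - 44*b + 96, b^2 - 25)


(1) = gcd((r - 5)*(r + 2)*(r + 7), (r + 2)*(r + 7)) = r^2 + 9*r + 14
(2) = gcd((g - 2)*(g + sqrt(2)), (g - 7)*(g + sqrt(2))) = g + sqrt(2)
(3) = gcd((s + 1)*(s + 2)*(s + 7/2), s*(s - 2)*(s + 4)) = 1
(4) = d + 2/3
(5) = gcd((b - 8)*(b - 2)*(b + 6), (b - 5)*(b + 5)) = 1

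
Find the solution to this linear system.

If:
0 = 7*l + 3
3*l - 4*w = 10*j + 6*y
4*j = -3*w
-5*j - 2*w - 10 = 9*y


Then:
j = 339/196
l = -3/7
w = -113/49
y = -131/84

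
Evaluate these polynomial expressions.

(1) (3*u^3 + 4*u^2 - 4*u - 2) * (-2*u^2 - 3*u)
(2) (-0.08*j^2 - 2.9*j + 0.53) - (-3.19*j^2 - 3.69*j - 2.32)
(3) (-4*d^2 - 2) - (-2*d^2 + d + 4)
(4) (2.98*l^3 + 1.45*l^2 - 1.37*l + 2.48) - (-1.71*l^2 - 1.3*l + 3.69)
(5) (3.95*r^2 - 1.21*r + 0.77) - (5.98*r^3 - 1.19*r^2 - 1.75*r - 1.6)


(1) = -6*u^5 - 17*u^4 - 4*u^3 + 16*u^2 + 6*u
(2) = 3.11*j^2 + 0.79*j + 2.85
(3) = -2*d^2 - d - 6
(4) = 2.98*l^3 + 3.16*l^2 - 0.07*l - 1.21
(5) = -5.98*r^3 + 5.14*r^2 + 0.54*r + 2.37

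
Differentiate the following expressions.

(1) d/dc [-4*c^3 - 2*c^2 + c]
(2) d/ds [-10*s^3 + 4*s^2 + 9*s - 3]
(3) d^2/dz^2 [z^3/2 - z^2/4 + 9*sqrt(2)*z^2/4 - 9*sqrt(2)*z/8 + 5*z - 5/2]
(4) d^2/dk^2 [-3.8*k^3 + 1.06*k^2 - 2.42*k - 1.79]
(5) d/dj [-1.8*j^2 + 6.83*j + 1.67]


(1) = -12*c^2 - 4*c + 1
(2) = -30*s^2 + 8*s + 9
(3) = 3*z - 1/2 + 9*sqrt(2)/2
(4) = 2.12 - 22.8*k
(5) = 6.83 - 3.6*j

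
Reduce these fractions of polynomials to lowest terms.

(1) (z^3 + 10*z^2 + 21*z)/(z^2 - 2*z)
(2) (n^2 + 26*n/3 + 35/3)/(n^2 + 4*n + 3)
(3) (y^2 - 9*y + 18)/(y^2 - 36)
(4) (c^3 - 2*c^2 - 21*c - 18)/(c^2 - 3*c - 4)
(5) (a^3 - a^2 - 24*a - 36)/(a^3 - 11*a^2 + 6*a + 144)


(1) = (z^2 + 10*z + 21)/(z - 2)
(2) = (3*n^2 + 26*n + 35)/(3*n^2 + 12*n + 9)
(3) = (y - 3)/(y + 6)
(4) = (c^2 - 3*c - 18)/(c - 4)
(5) = (a + 2)/(a - 8)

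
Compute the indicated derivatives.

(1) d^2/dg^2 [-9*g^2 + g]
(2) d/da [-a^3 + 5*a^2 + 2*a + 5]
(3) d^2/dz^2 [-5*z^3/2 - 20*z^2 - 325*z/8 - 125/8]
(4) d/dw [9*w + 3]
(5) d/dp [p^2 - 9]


(1) = -18
(2) = -3*a^2 + 10*a + 2
(3) = -15*z - 40
(4) = 9
(5) = 2*p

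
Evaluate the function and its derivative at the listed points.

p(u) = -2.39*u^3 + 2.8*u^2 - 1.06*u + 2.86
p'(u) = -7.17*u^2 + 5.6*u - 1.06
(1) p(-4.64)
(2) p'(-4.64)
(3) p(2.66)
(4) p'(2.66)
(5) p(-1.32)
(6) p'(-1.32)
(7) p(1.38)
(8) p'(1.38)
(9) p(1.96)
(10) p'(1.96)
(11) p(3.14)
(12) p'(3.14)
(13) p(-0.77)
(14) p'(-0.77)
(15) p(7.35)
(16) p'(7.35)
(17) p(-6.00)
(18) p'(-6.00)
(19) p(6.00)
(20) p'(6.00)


(1) = 306.82
(2) = -181.41
(3) = -25.13
(4) = -36.90
(5) = 14.63
(6) = -20.95
(7) = 0.45
(8) = -6.99
(9) = -6.46
(10) = -17.63
(11) = -46.85
(12) = -54.17
(13) = 6.43
(14) = -9.62
(15) = -802.65
(16) = -347.24
(17) = 626.26
(18) = -292.78
(19) = -418.94
(20) = -225.58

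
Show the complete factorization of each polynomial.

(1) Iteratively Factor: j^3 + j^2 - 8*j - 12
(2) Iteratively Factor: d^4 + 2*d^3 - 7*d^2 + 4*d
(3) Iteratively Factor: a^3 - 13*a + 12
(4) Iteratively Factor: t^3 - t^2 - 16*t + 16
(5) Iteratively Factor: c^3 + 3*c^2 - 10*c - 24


(1) = (j + 2)*(j^2 - j - 6) = (j - 3)*(j + 2)*(j + 2)
(2) = (d)*(d^3 + 2*d^2 - 7*d + 4) = d*(d + 4)*(d^2 - 2*d + 1) = d*(d - 1)*(d + 4)*(d - 1)
(3) = (a + 4)*(a^2 - 4*a + 3) = (a - 3)*(a + 4)*(a - 1)
(4) = (t - 4)*(t^2 + 3*t - 4) = (t - 4)*(t + 4)*(t - 1)
(5) = (c + 4)*(c^2 - c - 6) = (c + 2)*(c + 4)*(c - 3)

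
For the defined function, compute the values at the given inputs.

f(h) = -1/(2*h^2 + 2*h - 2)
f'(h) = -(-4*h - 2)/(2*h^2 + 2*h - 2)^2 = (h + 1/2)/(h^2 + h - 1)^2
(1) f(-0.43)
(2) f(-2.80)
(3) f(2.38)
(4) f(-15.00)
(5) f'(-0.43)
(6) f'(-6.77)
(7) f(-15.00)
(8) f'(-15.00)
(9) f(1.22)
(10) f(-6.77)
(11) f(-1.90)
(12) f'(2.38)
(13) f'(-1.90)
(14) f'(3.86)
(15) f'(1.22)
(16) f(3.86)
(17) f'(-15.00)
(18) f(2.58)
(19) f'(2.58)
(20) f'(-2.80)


(1) = 0.40
(2) = -0.12
(3) = -0.07
(4) = -0.00
(5) = 0.05
(6) = -0.00
(7) = -0.00
(8) = -0.00
(9) = -0.29
(10) = -0.01
(11) = -0.70
(12) = 0.06
(13) = -2.78
(14) = 0.01
(15) = 0.59
(16) = -0.03
(17) = -0.00
(18) = -0.06
(19) = 0.05
(20) = -0.14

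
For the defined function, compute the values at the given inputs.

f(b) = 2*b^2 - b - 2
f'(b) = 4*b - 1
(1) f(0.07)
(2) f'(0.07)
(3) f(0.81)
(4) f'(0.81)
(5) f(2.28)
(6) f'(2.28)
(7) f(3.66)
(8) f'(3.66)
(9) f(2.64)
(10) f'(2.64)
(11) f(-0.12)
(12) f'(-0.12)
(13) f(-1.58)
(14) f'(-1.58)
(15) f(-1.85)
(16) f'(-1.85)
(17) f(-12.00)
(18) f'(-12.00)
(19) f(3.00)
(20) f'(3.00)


(1) = -2.06
(2) = -0.72
(3) = -1.50
(4) = 2.24
(5) = 6.12
(6) = 8.12
(7) = 21.13
(8) = 13.64
(9) = 9.30
(10) = 9.56
(11) = -1.85
(12) = -1.48
(13) = 4.57
(14) = -7.32
(15) = 6.70
(16) = -8.40
(17) = 298.00
(18) = -49.00
(19) = 13.00
(20) = 11.00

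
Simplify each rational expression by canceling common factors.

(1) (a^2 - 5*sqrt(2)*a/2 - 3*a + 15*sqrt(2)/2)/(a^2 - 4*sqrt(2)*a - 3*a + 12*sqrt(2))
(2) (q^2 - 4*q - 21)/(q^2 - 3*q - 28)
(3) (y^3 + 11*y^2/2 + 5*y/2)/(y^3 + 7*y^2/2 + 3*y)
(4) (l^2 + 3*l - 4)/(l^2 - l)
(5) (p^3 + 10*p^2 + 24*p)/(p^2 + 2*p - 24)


(1) = (2*a - 5*sqrt(2))/(2*a - 8*sqrt(2))
(2) = (q + 3)/(q + 4)
(3) = (2*y^2 + 11*y + 5)/(2*y^2 + 7*y + 6)
(4) = (l + 4)/l
(5) = (p^2 + 4*p)/(p - 4)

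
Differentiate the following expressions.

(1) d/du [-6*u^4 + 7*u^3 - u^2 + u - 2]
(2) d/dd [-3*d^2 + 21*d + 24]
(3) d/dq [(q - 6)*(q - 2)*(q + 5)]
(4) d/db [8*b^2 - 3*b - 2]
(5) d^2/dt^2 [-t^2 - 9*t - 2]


(1) = -24*u^3 + 21*u^2 - 2*u + 1
(2) = 21 - 6*d
(3) = 3*q^2 - 6*q - 28
(4) = 16*b - 3
(5) = -2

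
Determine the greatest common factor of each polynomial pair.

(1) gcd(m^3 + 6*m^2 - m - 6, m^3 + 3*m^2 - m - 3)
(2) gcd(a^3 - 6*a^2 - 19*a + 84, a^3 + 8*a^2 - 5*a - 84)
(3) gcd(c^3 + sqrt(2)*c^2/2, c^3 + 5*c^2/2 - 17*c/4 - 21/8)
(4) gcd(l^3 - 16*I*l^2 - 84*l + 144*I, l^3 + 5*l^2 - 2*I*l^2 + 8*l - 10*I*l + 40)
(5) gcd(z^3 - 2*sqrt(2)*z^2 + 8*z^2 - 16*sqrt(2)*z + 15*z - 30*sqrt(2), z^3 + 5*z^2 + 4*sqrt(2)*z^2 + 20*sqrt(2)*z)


(1) = m^2 - 1
(2) = gcd((a - 7)*(a - 3)*(a + 4), (a - 3)*(a + 4)*(a + 7)) = a^2 + a - 12
(3) = gcd(c^2*(c + sqrt(2)/2), (c - 3/2)*(c + 1/2)*(c + 7/2)) = 1
(4) = l - 4*I
(5) = gcd((z + 3)*(z + 5)*(z - 2*sqrt(2)), z*(z + 5)*(z + 4*sqrt(2))) = z + 5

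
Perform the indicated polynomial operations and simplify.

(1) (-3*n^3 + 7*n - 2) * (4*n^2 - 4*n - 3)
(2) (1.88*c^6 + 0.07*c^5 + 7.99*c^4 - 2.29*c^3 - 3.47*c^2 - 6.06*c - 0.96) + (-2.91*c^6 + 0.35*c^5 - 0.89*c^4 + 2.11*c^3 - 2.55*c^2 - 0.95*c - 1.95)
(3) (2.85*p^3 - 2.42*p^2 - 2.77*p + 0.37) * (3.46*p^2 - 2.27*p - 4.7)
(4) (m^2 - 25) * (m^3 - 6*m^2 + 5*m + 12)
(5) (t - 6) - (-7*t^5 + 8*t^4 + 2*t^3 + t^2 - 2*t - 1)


(1) = -12*n^5 + 12*n^4 + 37*n^3 - 36*n^2 - 13*n + 6
(2) = -1.03*c^6 + 0.42*c^5 + 7.1*c^4 - 0.18*c^3 - 6.02*c^2 - 7.01*c - 2.91
(3) = 9.861*p^5 - 14.8427*p^4 - 17.4858*p^3 + 18.9421*p^2 + 12.1791*p - 1.739
(4) = m^5 - 6*m^4 - 20*m^3 + 162*m^2 - 125*m - 300
(5) = 7*t^5 - 8*t^4 - 2*t^3 - t^2 + 3*t - 5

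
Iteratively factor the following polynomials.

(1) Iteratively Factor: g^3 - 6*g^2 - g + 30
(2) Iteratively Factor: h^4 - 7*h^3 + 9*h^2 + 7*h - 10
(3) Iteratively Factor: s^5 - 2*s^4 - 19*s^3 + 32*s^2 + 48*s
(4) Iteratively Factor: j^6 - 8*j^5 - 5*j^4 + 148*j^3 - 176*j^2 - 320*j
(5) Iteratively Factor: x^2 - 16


(1) = (g + 2)*(g^2 - 8*g + 15) = (g - 3)*(g + 2)*(g - 5)
(2) = (h - 5)*(h^3 - 2*h^2 - h + 2) = (h - 5)*(h - 2)*(h^2 - 1) = (h - 5)*(h - 2)*(h + 1)*(h - 1)
(3) = (s + 4)*(s^4 - 6*s^3 + 5*s^2 + 12*s) = (s - 4)*(s + 4)*(s^3 - 2*s^2 - 3*s) = s*(s - 4)*(s + 4)*(s^2 - 2*s - 3) = s*(s - 4)*(s + 1)*(s + 4)*(s - 3)
(4) = (j - 5)*(j^5 - 3*j^4 - 20*j^3 + 48*j^2 + 64*j) = j*(j - 5)*(j^4 - 3*j^3 - 20*j^2 + 48*j + 64) = j*(j - 5)*(j + 1)*(j^3 - 4*j^2 - 16*j + 64) = j*(j - 5)*(j - 4)*(j + 1)*(j^2 - 16) = j*(j - 5)*(j - 4)*(j + 1)*(j + 4)*(j - 4)
(5) = (x + 4)*(x - 4)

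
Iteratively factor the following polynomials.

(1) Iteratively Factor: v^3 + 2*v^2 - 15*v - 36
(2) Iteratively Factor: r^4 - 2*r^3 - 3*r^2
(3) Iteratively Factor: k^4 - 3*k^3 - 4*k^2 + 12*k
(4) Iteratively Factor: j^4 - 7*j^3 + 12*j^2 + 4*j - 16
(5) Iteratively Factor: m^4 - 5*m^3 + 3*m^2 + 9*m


(1) = (v - 4)*(v^2 + 6*v + 9) = (v - 4)*(v + 3)*(v + 3)
(2) = (r + 1)*(r^3 - 3*r^2) = (r - 3)*(r + 1)*(r^2) = r*(r - 3)*(r + 1)*(r)
(3) = (k - 3)*(k^3 - 4*k) = (k - 3)*(k - 2)*(k^2 + 2*k) = k*(k - 3)*(k - 2)*(k + 2)
(4) = (j + 1)*(j^3 - 8*j^2 + 20*j - 16) = (j - 2)*(j + 1)*(j^2 - 6*j + 8) = (j - 4)*(j - 2)*(j + 1)*(j - 2)
(5) = (m - 3)*(m^3 - 2*m^2 - 3*m) = (m - 3)*(m + 1)*(m^2 - 3*m) = m*(m - 3)*(m + 1)*(m - 3)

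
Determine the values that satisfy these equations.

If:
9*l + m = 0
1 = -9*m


Then:
l = 1/81
m = -1/9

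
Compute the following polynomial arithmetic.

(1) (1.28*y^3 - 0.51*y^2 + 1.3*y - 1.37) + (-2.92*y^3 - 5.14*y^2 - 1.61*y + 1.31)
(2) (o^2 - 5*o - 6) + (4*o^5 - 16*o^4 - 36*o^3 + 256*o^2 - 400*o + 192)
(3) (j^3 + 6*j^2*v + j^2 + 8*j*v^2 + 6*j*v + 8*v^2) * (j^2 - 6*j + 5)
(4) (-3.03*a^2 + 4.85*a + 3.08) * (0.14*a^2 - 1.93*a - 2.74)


(1) = -1.64*y^3 - 5.65*y^2 - 0.31*y - 0.06
(2) = 4*o^5 - 16*o^4 - 36*o^3 + 257*o^2 - 405*o + 186
(3) = j^5 + 6*j^4*v - 5*j^4 + 8*j^3*v^2 - 30*j^3*v - j^3 - 40*j^2*v^2 - 6*j^2*v + 5*j^2 - 8*j*v^2 + 30*j*v + 40*v^2
(4) = -0.4242*a^4 + 6.5269*a^3 - 0.6271*a^2 - 19.2334*a - 8.4392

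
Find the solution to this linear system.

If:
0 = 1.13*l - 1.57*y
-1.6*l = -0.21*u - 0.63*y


Then:
l = 1.38938053097345*y
u = 7.58575642646439*y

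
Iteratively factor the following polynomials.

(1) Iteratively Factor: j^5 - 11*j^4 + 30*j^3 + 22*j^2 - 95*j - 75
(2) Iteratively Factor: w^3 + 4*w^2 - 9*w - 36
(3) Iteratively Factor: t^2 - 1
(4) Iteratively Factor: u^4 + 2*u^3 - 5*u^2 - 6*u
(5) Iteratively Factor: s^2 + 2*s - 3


(1) = (j + 1)*(j^4 - 12*j^3 + 42*j^2 - 20*j - 75) = (j - 5)*(j + 1)*(j^3 - 7*j^2 + 7*j + 15) = (j - 5)*(j + 1)^2*(j^2 - 8*j + 15) = (j - 5)^2*(j + 1)^2*(j - 3)
(2) = (w + 4)*(w^2 - 9) = (w + 3)*(w + 4)*(w - 3)
(3) = (t + 1)*(t - 1)
(4) = (u - 2)*(u^3 + 4*u^2 + 3*u) = u*(u - 2)*(u^2 + 4*u + 3) = u*(u - 2)*(u + 1)*(u + 3)
(5) = (s + 3)*(s - 1)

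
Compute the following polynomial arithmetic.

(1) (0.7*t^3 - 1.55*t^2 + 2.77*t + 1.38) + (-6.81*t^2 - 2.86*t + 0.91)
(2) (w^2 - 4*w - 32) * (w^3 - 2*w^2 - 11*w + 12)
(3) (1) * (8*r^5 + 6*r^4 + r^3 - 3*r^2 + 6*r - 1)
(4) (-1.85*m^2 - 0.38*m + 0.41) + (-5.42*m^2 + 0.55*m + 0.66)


(1) = 0.7*t^3 - 8.36*t^2 - 0.09*t + 2.29
(2) = w^5 - 6*w^4 - 35*w^3 + 120*w^2 + 304*w - 384
(3) = 8*r^5 + 6*r^4 + r^3 - 3*r^2 + 6*r - 1
(4) = -7.27*m^2 + 0.17*m + 1.07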